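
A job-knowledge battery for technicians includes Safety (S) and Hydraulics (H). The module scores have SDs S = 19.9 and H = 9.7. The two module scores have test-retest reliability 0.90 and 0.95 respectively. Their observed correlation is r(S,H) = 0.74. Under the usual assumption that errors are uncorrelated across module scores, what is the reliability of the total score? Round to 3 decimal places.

0.943

Var(S+H) = 19.9² + 9.7² + 2·[19.9·9.7·0.74] = 490.1 + 285.684 = 775.784.
Under uncorrelated errors the observed covariances equal the true-score covariances, so only the own-variance terms attenuate.
True-score variance = [19.9²·0.90 + 9.7²·0.95] + 285.684 = 445.794 + 285.684 = 731.479.
Reliability = 731.479 / 775.784 = 0.943.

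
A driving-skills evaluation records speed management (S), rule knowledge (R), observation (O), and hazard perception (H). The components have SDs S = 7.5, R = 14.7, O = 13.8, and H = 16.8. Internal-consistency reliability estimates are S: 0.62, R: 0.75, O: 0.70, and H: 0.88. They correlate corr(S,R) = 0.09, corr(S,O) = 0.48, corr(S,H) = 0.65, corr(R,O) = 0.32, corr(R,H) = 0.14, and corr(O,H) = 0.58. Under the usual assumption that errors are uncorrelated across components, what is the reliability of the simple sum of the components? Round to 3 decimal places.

Var(S+R+O+H) = 7.5² + 14.7² + 13.8² + 16.8² + 2·[7.5·14.7·0.09 + 7.5·13.8·0.48 + 7.5·16.8·0.65 + 14.7·13.8·0.32 + 14.7·16.8·0.14 + 13.8·16.8·0.58] = 745.02 + 750.919 = 1495.94.
Because errors are independent across components, Cov(Tᵢ,Tⱼ) = Cov(Xᵢ,Xⱼ); the off-diagonal part of the true-score variance is the same as above.
True-score variance = [7.5²·0.62 + 14.7²·0.75 + 13.8²·0.70 + 16.8²·0.88] + 750.919 = 578.622 + 750.919 = 1329.54.
Reliability = 1329.54 / 1495.94 = 0.889.

0.889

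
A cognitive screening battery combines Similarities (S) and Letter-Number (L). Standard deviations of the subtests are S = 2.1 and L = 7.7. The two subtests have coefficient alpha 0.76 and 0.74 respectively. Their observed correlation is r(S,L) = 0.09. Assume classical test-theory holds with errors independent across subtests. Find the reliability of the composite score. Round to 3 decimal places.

Var(S+L) = 2.1² + 7.7² + 2·[2.1·7.7·0.09] = 63.7 + 2.9106 = 66.6106.
With uncorrelated errors the cross-covariances are all true-score covariance, so they carry over unchanged; only the diagonal terms shrink to ρᵢσᵢ².
True-score variance = [2.1²·0.76 + 7.7²·0.74] + 2.9106 = 47.2262 + 2.9106 = 50.1368.
Reliability = 50.1368 / 66.6106 = 0.753.

0.753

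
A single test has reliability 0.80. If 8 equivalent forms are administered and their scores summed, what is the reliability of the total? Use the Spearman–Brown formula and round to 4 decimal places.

ρ_k = kρ / (1 + (k−1)ρ) = 8·0.80 / (1 + 7·0.80) = 6.400 / 6.600 = 0.9697.

0.9697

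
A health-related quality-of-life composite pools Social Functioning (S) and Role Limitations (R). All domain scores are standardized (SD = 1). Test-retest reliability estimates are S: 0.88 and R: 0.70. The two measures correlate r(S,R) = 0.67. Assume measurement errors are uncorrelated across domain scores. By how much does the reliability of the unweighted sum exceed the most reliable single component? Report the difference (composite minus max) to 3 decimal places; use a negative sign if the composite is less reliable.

-0.006

Var(sum) = 2 + 1.34 = 3.34; true-score variance = 1.58 + 1.34 = 2.92; composite reliability = 0.8743.
Max component reliability = 0.8800.
Difference = 0.8743 − 0.8800 = -0.006.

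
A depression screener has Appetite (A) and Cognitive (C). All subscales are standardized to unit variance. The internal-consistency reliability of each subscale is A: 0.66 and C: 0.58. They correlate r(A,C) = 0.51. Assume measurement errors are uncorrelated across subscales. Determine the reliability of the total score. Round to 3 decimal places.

Var(A+C) = 2 + 2·[0.51] = 2 + 1.02 = 3.02.
Under uncorrelated errors the observed covariances equal the true-score covariances, so only the own-variance terms attenuate.
True-score variance = [0.66 + 0.58] + 1.02 = 1.24 + 1.02 = 2.26.
Reliability = 2.26 / 3.02 = 0.748.

0.748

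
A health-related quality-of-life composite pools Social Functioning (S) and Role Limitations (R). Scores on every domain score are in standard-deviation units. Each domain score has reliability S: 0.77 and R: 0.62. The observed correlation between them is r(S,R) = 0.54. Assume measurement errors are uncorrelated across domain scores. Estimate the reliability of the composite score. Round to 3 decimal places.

0.802

Var(S+R) = 2 + 2·[0.54] = 2 + 1.08 = 3.08.
Under uncorrelated errors the observed covariances equal the true-score covariances, so only the own-variance terms attenuate.
True-score variance = [0.77 + 0.62] + 1.08 = 1.39 + 1.08 = 2.47.
Reliability = 2.47 / 3.08 = 0.802.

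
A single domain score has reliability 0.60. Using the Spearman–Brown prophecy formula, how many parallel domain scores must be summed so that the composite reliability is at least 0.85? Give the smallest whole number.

4

k ≥ ρ*(1−ρ₁)/(ρ₁(1−ρ*)) = 0.85·0.40 / (0.60·0.15) = 3.778.
Smallest integer k = 4.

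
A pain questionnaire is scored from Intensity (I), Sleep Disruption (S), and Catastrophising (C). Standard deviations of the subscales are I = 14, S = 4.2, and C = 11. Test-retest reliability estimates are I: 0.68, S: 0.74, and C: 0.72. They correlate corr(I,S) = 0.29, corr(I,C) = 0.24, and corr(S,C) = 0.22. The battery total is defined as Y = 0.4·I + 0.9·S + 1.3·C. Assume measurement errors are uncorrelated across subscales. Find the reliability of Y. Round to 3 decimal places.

0.781

Var(Y) = 0.4²·14² + 0.9²·4.2² + 1.3²·11² + 2·[0.36·14·4.2·0.29 + 0.52·14·11·0.24 + 1.17·4.2·11·0.22] = 250.138 + 74.4996 = 324.638.
Under uncorrelated errors the observed covariances equal the true-score covariances, so only the own-variance terms attenuate.
True-score variance = [0.4²·14²·0.68 + 0.9²·4.2²·0.74 + 1.3²·11²·0.72] + 74.4996 = 179.131 + 74.4996 = 253.631.
Reliability = 253.631 / 324.638 = 0.781.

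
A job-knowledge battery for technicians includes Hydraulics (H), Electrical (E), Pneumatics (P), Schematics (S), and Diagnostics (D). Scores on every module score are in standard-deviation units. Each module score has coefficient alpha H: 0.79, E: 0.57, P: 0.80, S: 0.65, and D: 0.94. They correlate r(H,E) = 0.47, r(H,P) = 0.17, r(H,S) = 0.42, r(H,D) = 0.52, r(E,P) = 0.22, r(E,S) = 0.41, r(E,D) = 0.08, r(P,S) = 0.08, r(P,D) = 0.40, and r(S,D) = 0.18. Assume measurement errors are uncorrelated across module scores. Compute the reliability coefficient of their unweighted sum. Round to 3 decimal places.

0.885

Var(H+E+P+S+D) = 5 + 2·[0.47 + 0.17 + 0.42 + 0.52 + 0.22 + 0.41 + 0.08 + 0.08 + 0.40 + 0.18] = 5 + 5.9 = 10.9.
Because errors are independent across components, Cov(Tᵢ,Tⱼ) = Cov(Xᵢ,Xⱼ); the off-diagonal part of the true-score variance is the same as above.
True-score variance = [0.79 + 0.57 + 0.80 + 0.65 + 0.94] + 5.9 = 3.75 + 5.9 = 9.65.
Reliability = 9.65 / 10.9 = 0.885.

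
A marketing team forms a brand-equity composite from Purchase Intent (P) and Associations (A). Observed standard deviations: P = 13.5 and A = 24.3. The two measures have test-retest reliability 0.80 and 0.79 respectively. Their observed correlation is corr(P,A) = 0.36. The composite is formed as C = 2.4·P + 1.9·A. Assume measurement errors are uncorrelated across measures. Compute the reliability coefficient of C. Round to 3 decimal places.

Var(C) = 2.4²·13.5² + 1.9²·24.3² + 2·[4.56·13.5·24.3·0.36] = 3181.43 + 1077.05 = 4258.48.
With uncorrelated errors the cross-covariances are all true-score covariance, so they carry over unchanged; only the diagonal terms shrink to ρᵢσᵢ².
True-score variance = [2.4²·13.5²·0.80 + 1.9²·24.3²·0.79] + 1077.05 = 2523.83 + 1077.05 = 3600.88.
Reliability = 3600.88 / 4258.48 = 0.846.

0.846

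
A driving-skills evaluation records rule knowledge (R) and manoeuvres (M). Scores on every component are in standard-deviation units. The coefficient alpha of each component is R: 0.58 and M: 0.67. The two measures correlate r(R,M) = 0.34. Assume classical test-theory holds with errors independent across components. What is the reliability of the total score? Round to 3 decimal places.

Var(R+M) = 2 + 2·[0.34] = 2 + 0.68 = 2.68.
Under uncorrelated errors the observed covariances equal the true-score covariances, so only the own-variance terms attenuate.
True-score variance = [0.58 + 0.67] + 0.68 = 1.25 + 0.68 = 1.93.
Reliability = 1.93 / 2.68 = 0.720.

0.720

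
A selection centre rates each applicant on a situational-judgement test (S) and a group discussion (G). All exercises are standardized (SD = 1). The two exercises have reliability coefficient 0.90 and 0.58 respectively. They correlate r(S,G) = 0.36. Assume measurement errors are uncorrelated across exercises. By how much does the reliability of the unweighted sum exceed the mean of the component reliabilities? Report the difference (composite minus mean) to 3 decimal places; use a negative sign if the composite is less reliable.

Var(sum) = 2 + 0.72 = 2.72; true-score variance = 1.48 + 0.72 = 2.2; composite reliability = 0.8088.
Mean component reliability = 0.7400.
Difference = 0.8088 − 0.7400 = 0.069.

0.069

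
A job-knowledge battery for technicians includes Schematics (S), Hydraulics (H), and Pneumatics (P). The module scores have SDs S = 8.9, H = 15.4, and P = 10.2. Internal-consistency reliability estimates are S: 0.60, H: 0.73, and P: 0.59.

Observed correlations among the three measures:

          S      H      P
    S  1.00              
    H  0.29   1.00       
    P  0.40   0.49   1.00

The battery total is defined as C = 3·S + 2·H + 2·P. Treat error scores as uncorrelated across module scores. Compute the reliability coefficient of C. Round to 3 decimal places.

Var(C) = 3²·8.9² + 2²·15.4² + 2²·10.2² + 2·[6·8.9·15.4·0.29 + 6·8.9·10.2·0.40 + 4·15.4·10.2·0.49] = 2077.69 + 1528.47 = 3606.16.
With uncorrelated errors the cross-covariances are all true-score covariance, so they carry over unchanged; only the diagonal terms shrink to ρᵢσᵢ².
True-score variance = [3²·8.9²·0.60 + 2²·15.4²·0.73 + 2²·10.2²·0.59] + 1528.47 = 1365.78 + 1528.47 = 2894.24.
Reliability = 2894.24 / 3606.16 = 0.803.

0.803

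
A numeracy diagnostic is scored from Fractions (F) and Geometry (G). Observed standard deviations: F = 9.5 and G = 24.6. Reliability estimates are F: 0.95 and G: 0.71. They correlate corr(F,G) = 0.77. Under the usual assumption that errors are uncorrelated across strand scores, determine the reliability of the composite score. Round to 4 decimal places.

Var(F+G) = 9.5² + 24.6² + 2·[9.5·24.6·0.77] = 695.41 + 359.898 = 1055.31.
Under uncorrelated errors the observed covariances equal the true-score covariances, so only the own-variance terms attenuate.
True-score variance = [9.5²·0.95 + 24.6²·0.71] + 359.898 = 515.401 + 359.898 = 875.299.
Reliability = 875.299 / 1055.31 = 0.8294.

0.8294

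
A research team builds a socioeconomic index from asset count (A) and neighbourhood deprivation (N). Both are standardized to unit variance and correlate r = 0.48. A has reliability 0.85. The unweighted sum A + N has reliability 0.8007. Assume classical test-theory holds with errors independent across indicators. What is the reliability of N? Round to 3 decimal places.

0.560

Var(A+N) = 2 + 2·0.48 = 2.960.
True-score variance = ρ_A + ρ_N + 2·0.48, so 0.8007 = (0.85 + ρ_N + 0.96) / 2.960.
ρ_N = 0.8007·2.960 − 0.85 − 0.96 = 0.560.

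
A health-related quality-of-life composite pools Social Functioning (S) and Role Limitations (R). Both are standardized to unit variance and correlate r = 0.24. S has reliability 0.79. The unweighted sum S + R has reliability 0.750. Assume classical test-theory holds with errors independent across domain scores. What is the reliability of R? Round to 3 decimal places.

Var(S+R) = 2 + 2·0.24 = 2.480.
True-score variance = ρ_S + ρ_R + 2·0.24, so 0.750 = (0.79 + ρ_R + 0.48) / 2.480.
ρ_R = 0.750·2.480 − 0.79 − 0.48 = 0.590.

0.590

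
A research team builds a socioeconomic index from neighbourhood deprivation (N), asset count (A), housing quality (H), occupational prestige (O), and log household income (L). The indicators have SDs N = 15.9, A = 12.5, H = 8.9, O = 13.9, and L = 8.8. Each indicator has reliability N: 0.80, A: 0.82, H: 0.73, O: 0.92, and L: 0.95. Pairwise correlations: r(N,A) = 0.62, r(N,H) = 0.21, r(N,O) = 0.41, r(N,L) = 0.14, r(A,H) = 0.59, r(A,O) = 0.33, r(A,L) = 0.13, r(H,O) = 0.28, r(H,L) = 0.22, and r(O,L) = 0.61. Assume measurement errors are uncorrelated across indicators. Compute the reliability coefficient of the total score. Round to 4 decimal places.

Var(N+A+H+O+L) = 15.9² + 12.5² + 8.9² + 13.9² + 8.8² + 2·[15.9·12.5·0.62 + 15.9·8.9·0.21 + 15.9·13.9·0.41 + 15.9·8.8·0.14 + 12.5·8.9·0.59 + 12.5·13.9·0.33 + 12.5·8.8·0.13 + 8.9·13.9·0.28 + 8.9·8.8·0.22 + 13.9·8.8·0.61] = 758.92 + 1053.81 = 1812.73.
Under uncorrelated errors the observed covariances equal the true-score covariances, so only the own-variance terms attenuate.
True-score variance = [15.9²·0.80 + 12.5²·0.82 + 8.9²·0.73 + 13.9²·0.92 + 8.8²·0.95] + 1053.81 = 639.518 + 1053.81 = 1693.33.
Reliability = 1693.33 / 1812.73 = 0.9341.

0.9341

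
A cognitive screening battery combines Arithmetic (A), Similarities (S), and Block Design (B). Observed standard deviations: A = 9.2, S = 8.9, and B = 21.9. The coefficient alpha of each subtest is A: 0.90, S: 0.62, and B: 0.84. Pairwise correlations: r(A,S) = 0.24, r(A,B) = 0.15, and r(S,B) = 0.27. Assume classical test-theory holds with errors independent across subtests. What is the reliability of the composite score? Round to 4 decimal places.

0.8641

Var(A+S+B) = 9.2² + 8.9² + 21.9² + 2·[9.2·8.9·0.24 + 9.2·21.9·0.15 + 8.9·21.9·0.27] = 643.46 + 204.998 = 848.458.
Because errors are independent across components, Cov(Tᵢ,Tⱼ) = Cov(Xᵢ,Xⱼ); the off-diagonal part of the true-score variance is the same as above.
True-score variance = [9.2²·0.90 + 8.9²·0.62 + 21.9²·0.84] + 204.998 = 528.159 + 204.998 = 733.156.
Reliability = 733.156 / 848.458 = 0.8641.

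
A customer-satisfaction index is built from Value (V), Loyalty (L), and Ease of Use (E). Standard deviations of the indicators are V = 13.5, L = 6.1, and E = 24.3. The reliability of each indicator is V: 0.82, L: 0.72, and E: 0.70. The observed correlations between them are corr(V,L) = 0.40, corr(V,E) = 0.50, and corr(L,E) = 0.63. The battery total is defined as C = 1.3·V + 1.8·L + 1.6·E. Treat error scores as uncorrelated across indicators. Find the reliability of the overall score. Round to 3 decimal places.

0.836

Var(C) = 1.3²·13.5² + 1.8²·6.1² + 1.6²·24.3² + 2·[2.34·13.5·6.1·0.40 + 2.08·13.5·24.3·0.50 + 2.88·6.1·24.3·0.63] = 1940.22 + 1374.4 = 3314.62.
With uncorrelated errors the cross-covariances are all true-score covariance, so they carry over unchanged; only the diagonal terms shrink to ρᵢσᵢ².
True-score variance = [1.3²·13.5²·0.82 + 1.8²·6.1²·0.72 + 1.6²·24.3²·0.70] + 1374.4 = 1397.52 + 1374.4 = 2771.92.
Reliability = 2771.92 / 3314.62 = 0.836.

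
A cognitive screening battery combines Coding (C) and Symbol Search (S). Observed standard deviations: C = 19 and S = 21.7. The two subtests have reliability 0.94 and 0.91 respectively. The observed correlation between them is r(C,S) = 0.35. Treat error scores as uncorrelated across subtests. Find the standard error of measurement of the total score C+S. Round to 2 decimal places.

Var(total) = 831.89 + 288.61 = 1120.5.
True-score variance = 767.85 + 288.61 = 1056.46, so reliability = 0.9428.
Error variance = 1120.5 − 1056.46 = 64.0401; SEM = √64.0401 = 8.00.

8.00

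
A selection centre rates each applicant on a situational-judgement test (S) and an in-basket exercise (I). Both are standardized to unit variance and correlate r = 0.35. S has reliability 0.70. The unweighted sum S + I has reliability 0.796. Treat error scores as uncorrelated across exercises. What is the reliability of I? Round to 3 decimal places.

Var(S+I) = 2 + 2·0.35 = 2.700.
True-score variance = ρ_S + ρ_I + 2·0.35, so 0.796 = (0.70 + ρ_I + 0.70) / 2.700.
ρ_I = 0.796·2.700 − 0.70 − 0.70 = 0.749.

0.749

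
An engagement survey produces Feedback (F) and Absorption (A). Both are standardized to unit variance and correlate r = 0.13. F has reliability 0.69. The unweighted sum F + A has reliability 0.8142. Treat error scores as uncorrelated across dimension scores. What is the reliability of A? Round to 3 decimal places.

0.890

Var(F+A) = 2 + 2·0.13 = 2.260.
True-score variance = ρ_F + ρ_A + 2·0.13, so 0.8142 = (0.69 + ρ_A + 0.26) / 2.260.
ρ_A = 0.8142·2.260 − 0.69 − 0.26 = 0.890.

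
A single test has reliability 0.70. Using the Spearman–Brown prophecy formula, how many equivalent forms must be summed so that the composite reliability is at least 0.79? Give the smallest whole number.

k ≥ ρ*(1−ρ₁)/(ρ₁(1−ρ*)) = 0.79·0.30 / (0.70·0.21) = 1.612.
Smallest integer k = 2.

2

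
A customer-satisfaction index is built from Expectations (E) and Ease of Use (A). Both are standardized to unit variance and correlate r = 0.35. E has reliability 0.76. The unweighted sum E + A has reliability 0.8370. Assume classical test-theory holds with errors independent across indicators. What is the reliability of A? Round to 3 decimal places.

0.800

Var(E+A) = 2 + 2·0.35 = 2.700.
True-score variance = ρ_E + ρ_A + 2·0.35, so 0.8370 = (0.76 + ρ_A + 0.70) / 2.700.
ρ_A = 0.8370·2.700 − 0.76 − 0.70 = 0.800.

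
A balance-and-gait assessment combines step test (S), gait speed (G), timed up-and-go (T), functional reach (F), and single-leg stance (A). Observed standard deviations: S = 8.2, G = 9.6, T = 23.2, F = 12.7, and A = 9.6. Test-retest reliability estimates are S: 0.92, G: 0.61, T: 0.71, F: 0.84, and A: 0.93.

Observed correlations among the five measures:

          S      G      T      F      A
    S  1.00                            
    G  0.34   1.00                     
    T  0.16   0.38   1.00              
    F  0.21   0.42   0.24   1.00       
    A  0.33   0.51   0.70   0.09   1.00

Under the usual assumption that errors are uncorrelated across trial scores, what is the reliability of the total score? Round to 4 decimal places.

Var(S+G+T+F+A) = 8.2² + 9.6² + 23.2² + 12.7² + 9.6² + 2·[8.2·9.6·0.34 + 8.2·23.2·0.16 + 8.2·12.7·0.21 + 8.2·9.6·0.33 + 9.6·23.2·0.38 + 9.6·12.7·0.42 + 9.6·9.6·0.51 + 23.2·12.7·0.24 + 23.2·9.6·0.70 + 12.7·9.6·0.09] = 951.09 + 1050.96 = 2002.05.
With uncorrelated errors the cross-covariances are all true-score covariance, so they carry over unchanged; only the diagonal terms shrink to ρᵢσᵢ².
True-score variance = [8.2²·0.92 + 9.6²·0.61 + 23.2²·0.71 + 12.7²·0.84 + 9.6²·0.93] + 1050.96 = 721.421 + 1050.96 = 1772.39.
Reliability = 1772.39 / 2002.05 = 0.8853.

0.8853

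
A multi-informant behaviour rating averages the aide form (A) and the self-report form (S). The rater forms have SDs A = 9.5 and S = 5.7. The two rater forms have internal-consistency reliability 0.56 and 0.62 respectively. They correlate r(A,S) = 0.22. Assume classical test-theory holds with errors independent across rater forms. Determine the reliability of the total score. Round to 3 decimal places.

Var(A+S) = 9.5² + 5.7² + 2·[9.5·5.7·0.22] = 122.74 + 23.826 = 146.566.
With uncorrelated errors the cross-covariances are all true-score covariance, so they carry over unchanged; only the diagonal terms shrink to ρᵢσᵢ².
True-score variance = [9.5²·0.56 + 5.7²·0.62] + 23.826 = 70.6838 + 23.826 = 94.5098.
Reliability = 94.5098 / 146.566 = 0.645.

0.645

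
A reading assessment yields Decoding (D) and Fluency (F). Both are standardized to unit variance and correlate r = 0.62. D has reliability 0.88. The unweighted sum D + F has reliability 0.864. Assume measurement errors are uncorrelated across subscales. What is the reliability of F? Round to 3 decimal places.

0.679

Var(D+F) = 2 + 2·0.62 = 3.240.
True-score variance = ρ_D + ρ_F + 2·0.62, so 0.864 = (0.88 + ρ_F + 1.24) / 3.240.
ρ_F = 0.864·3.240 − 0.88 − 1.24 = 0.679.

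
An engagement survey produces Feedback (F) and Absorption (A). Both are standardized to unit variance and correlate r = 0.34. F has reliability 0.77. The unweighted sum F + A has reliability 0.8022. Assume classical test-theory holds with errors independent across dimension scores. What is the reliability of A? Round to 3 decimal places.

Var(F+A) = 2 + 2·0.34 = 2.680.
True-score variance = ρ_F + ρ_A + 2·0.34, so 0.8022 = (0.77 + ρ_A + 0.68) / 2.680.
ρ_A = 0.8022·2.680 − 0.77 − 0.68 = 0.700.

0.700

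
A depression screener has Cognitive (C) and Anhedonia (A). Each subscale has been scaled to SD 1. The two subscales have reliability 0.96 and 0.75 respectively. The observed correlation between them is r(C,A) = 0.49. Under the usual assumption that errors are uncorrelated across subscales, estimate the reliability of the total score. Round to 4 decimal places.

0.9027

Var(C+A) = 2 + 2·[0.49] = 2 + 0.98 = 2.98.
Under uncorrelated errors the observed covariances equal the true-score covariances, so only the own-variance terms attenuate.
True-score variance = [0.96 + 0.75] + 0.98 = 1.71 + 0.98 = 2.69.
Reliability = 2.69 / 2.98 = 0.9027.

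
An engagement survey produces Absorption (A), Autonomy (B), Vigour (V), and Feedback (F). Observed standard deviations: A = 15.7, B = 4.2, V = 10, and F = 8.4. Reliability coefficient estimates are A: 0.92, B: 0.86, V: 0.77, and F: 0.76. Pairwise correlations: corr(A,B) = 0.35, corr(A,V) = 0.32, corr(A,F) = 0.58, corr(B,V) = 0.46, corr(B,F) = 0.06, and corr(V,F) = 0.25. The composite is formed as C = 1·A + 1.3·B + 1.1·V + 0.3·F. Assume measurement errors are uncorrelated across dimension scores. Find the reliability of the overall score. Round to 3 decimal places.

0.923

Var(C) = 15.7² + 1.3²·4.2² + 1.1²·10² + 0.3²·8.4² + 2·[1.3·15.7·4.2·0.35 + 1.1·15.7·10·0.32 + 0.3·15.7·8.4·0.58 + 1.43·4.2·10·0.46 + 0.39·4.2·8.4·0.06 + 0.33·10·8.4·0.25] = 403.652 + 287.194 = 690.846.
Under uncorrelated errors the observed covariances equal the true-score covariances, so only the own-variance terms attenuate.
True-score variance = [15.7²·0.92 + 1.3²·4.2²·0.86 + 1.1²·10²·0.77 + 0.3²·8.4²·0.76] + 287.194 = 350.405 + 287.194 = 637.599.
Reliability = 637.599 / 690.846 = 0.923.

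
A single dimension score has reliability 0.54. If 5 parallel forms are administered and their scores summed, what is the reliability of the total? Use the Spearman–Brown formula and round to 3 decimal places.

0.854

ρ_k = kρ / (1 + (k−1)ρ) = 5·0.54 / (1 + 4·0.54) = 2.700 / 3.160 = 0.854.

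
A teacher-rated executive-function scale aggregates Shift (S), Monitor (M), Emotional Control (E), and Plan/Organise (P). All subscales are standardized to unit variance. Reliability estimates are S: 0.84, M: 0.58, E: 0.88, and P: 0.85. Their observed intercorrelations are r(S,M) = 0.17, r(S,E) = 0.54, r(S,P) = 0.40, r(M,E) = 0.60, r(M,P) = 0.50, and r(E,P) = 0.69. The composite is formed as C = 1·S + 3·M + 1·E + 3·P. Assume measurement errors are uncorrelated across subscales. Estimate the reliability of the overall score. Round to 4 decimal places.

Var(C) = 1 + 3² + 1 + 3² + 2·[3·0.17 + 0.54 + 3·0.40 + 3·0.60 + 9·0.50 + 3·0.69] = 20 + 21.24 = 41.24.
With uncorrelated errors the cross-covariances are all true-score covariance, so they carry over unchanged; only the diagonal terms shrink to ρᵢσᵢ².
True-score variance = [0.84 + 3²·0.58 + 0.88 + 3²·0.85] + 21.24 = 14.59 + 21.24 = 35.83.
Reliability = 35.83 / 41.24 = 0.8688.

0.8688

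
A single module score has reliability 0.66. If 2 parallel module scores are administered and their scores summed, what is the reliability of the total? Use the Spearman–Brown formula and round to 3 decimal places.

0.795

ρ_k = kρ / (1 + (k−1)ρ) = 2·0.66 / (1 + 1·0.66) = 1.320 / 1.660 = 0.795.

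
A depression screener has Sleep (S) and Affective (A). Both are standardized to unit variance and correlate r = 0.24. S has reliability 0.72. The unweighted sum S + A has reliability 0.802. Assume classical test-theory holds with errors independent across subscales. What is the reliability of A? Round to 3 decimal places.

Var(S+A) = 2 + 2·0.24 = 2.480.
True-score variance = ρ_S + ρ_A + 2·0.24, so 0.802 = (0.72 + ρ_A + 0.48) / 2.480.
ρ_A = 0.802·2.480 − 0.72 − 0.48 = 0.789.

0.789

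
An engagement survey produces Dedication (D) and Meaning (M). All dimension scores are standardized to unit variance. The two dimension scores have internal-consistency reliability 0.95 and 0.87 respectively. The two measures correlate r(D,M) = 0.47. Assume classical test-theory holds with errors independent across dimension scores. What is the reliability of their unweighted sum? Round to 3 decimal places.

Var(D+M) = 2 + 2·[0.47] = 2 + 0.94 = 2.94.
Under uncorrelated errors the observed covariances equal the true-score covariances, so only the own-variance terms attenuate.
True-score variance = [0.95 + 0.87] + 0.94 = 1.82 + 0.94 = 2.76.
Reliability = 2.76 / 2.94 = 0.939.

0.939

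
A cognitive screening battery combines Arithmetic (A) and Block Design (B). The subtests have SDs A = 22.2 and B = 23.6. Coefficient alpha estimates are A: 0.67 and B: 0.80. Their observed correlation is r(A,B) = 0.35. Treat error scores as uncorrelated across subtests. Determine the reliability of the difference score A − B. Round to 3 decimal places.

0.599

Var(A−B) = 22.2² + 23.6² − 2·22.2·23.6·0.35 = 1049.8 − 366.744 = 683.056.
With uncorrelated errors the cross-covariances are all true-score covariance, so they carry over unchanged; only the diagonal terms shrink to ρᵢσᵢ².
True-score variance = [22.2²·0.67 + 23.6²·0.80] − 366.744 = 775.771 − 366.744 = 409.027.
Reliability = 409.027 / 683.056 = 0.599.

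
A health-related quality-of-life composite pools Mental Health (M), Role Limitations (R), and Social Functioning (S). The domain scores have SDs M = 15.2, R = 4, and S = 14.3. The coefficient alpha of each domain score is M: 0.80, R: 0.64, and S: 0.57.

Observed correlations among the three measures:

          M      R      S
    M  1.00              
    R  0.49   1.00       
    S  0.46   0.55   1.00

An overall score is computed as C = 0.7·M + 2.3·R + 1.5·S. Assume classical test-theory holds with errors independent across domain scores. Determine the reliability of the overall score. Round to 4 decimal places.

Var(C) = 0.7²·15.2² + 2.3²·4² + 1.5²·14.3² + 2·[1.61·15.2·4·0.49 + 1.05·15.2·14.3·0.46 + 3.45·4·14.3·0.55] = 657.952 + 522.974 = 1180.93.
With uncorrelated errors the cross-covariances are all true-score covariance, so they carry over unchanged; only the diagonal terms shrink to ρᵢσᵢ².
True-score variance = [0.7²·15.2²·0.80 + 2.3²·4²·0.64 + 1.5²·14.3²·0.57] + 522.974 = 406.996 + 522.974 = 929.97.
Reliability = 929.97 / 1180.93 = 0.7875.

0.7875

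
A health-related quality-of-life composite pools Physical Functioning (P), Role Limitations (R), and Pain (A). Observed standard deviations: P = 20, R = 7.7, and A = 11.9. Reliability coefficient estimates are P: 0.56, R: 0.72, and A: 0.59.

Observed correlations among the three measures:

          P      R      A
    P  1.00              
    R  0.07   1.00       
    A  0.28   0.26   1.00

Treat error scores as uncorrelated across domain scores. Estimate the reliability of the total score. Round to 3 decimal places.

0.688

Var(P+R+A) = 20² + 7.7² + 11.9² + 2·[20·7.7·0.07 + 20·11.9·0.28 + 7.7·11.9·0.26] = 600.9 + 202.488 = 803.388.
With uncorrelated errors the cross-covariances are all true-score covariance, so they carry over unchanged; only the diagonal terms shrink to ρᵢσᵢ².
True-score variance = [20²·0.56 + 7.7²·0.72 + 11.9²·0.59] + 202.488 = 350.239 + 202.488 = 552.726.
Reliability = 552.726 / 803.388 = 0.688.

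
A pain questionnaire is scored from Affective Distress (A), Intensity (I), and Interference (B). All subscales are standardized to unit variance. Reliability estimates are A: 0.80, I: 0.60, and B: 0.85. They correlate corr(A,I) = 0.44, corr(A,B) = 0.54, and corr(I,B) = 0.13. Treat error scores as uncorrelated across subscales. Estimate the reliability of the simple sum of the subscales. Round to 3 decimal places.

Var(A+I+B) = 3 + 2·[0.44 + 0.54 + 0.13] = 3 + 2.22 = 5.22.
With uncorrelated errors the cross-covariances are all true-score covariance, so they carry over unchanged; only the diagonal terms shrink to ρᵢσᵢ².
True-score variance = [0.80 + 0.60 + 0.85] + 2.22 = 2.25 + 2.22 = 4.47.
Reliability = 4.47 / 5.22 = 0.856.

0.856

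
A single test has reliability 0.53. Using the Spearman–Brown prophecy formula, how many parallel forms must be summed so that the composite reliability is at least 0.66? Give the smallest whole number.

k ≥ ρ*(1−ρ₁)/(ρ₁(1−ρ*)) = 0.66·0.47 / (0.53·0.34) = 1.721.
Smallest integer k = 2.

2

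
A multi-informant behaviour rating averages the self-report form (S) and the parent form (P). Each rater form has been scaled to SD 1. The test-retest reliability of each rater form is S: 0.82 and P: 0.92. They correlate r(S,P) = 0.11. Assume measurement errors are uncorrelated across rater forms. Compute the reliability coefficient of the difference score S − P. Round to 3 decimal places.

Var(S−P) = 1 + 1 − 2·0.11 = 2 − 0.22 = 1.78.
Because errors are independent across components, Cov(Tᵢ,Tⱼ) = Cov(Xᵢ,Xⱼ); the off-diagonal part of the true-score variance is the same as above.
True-score variance = [0.82 + 0.92] − 0.22 = 1.74 − 0.22 = 1.52.
Reliability = 1.52 / 1.78 = 0.854.

0.854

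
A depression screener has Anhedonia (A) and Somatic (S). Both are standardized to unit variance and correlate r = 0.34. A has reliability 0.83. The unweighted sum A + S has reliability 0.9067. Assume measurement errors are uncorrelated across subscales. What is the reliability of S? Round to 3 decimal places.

Var(A+S) = 2 + 2·0.34 = 2.680.
True-score variance = ρ_A + ρ_S + 2·0.34, so 0.9067 = (0.83 + ρ_S + 0.68) / 2.680.
ρ_S = 0.9067·2.680 − 0.83 − 0.68 = 0.920.

0.920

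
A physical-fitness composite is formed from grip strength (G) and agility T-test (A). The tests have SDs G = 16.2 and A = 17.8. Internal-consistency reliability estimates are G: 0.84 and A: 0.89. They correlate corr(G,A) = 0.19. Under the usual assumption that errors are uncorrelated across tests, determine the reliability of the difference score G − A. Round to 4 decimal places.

0.8364

Var(G−A) = 16.2² + 17.8² − 2·16.2·17.8·0.19 = 579.28 − 109.577 = 469.703.
Under uncorrelated errors the observed covariances equal the true-score covariances, so only the own-variance terms attenuate.
True-score variance = [16.2²·0.84 + 17.8²·0.89] − 109.577 = 502.437 − 109.577 = 392.86.
Reliability = 392.86 / 469.703 = 0.8364.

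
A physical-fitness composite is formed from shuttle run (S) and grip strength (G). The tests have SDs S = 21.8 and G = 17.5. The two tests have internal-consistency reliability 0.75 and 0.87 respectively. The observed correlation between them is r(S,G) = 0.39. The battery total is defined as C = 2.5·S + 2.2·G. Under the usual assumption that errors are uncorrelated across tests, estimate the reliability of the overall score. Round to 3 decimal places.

0.846

Var(C) = 2.5²·21.8² + 2.2²·17.5² + 2·[5.5·21.8·17.5·0.39] = 4452.5 + 1636.63 = 6089.14.
With uncorrelated errors the cross-covariances are all true-score covariance, so they carry over unchanged; only the diagonal terms shrink to ρᵢσᵢ².
True-score variance = [2.5²·21.8²·0.75 + 2.2²·17.5²·0.87] + 1636.63 = 3517.24 + 1636.63 = 5153.88.
Reliability = 5153.88 / 6089.14 = 0.846.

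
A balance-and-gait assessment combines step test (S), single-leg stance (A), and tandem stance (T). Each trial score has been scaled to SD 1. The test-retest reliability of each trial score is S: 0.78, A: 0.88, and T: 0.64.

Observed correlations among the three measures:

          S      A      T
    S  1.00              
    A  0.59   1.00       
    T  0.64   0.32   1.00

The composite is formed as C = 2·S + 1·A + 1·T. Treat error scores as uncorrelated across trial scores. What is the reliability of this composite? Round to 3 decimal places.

Var(C) = 2² + 1 + 1 + 2·[2·0.59 + 2·0.64 + 0.32] = 6 + 5.56 = 11.56.
Because errors are independent across components, Cov(Tᵢ,Tⱼ) = Cov(Xᵢ,Xⱼ); the off-diagonal part of the true-score variance is the same as above.
True-score variance = [2²·0.78 + 0.88 + 0.64] + 5.56 = 4.64 + 5.56 = 10.2.
Reliability = 10.2 / 11.56 = 0.882.

0.882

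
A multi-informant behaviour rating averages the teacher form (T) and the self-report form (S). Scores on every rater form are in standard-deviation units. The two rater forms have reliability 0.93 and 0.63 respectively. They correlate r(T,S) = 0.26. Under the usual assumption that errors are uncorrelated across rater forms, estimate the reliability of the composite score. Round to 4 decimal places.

Var(T+S) = 2 + 2·[0.26] = 2 + 0.52 = 2.52.
Because errors are independent across components, Cov(Tᵢ,Tⱼ) = Cov(Xᵢ,Xⱼ); the off-diagonal part of the true-score variance is the same as above.
True-score variance = [0.93 + 0.63] + 0.52 = 1.56 + 0.52 = 2.08.
Reliability = 2.08 / 2.52 = 0.8254.

0.8254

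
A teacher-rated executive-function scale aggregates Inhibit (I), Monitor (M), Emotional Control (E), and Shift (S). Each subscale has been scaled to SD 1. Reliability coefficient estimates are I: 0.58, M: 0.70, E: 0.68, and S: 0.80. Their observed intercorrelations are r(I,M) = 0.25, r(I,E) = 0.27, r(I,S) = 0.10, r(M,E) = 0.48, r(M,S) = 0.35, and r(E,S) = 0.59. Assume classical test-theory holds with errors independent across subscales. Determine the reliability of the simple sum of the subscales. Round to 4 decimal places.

0.8465

Var(I+M+E+S) = 4 + 2·[0.25 + 0.27 + 0.10 + 0.48 + 0.35 + 0.59] = 4 + 4.08 = 8.08.
Because errors are independent across components, Cov(Tᵢ,Tⱼ) = Cov(Xᵢ,Xⱼ); the off-diagonal part of the true-score variance is the same as above.
True-score variance = [0.58 + 0.70 + 0.68 + 0.80] + 4.08 = 2.76 + 4.08 = 6.84.
Reliability = 6.84 / 8.08 = 0.8465.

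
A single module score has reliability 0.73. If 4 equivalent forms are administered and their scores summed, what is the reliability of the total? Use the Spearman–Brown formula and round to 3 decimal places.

ρ_k = kρ / (1 + (k−1)ρ) = 4·0.73 / (1 + 3·0.73) = 2.920 / 3.190 = 0.915.

0.915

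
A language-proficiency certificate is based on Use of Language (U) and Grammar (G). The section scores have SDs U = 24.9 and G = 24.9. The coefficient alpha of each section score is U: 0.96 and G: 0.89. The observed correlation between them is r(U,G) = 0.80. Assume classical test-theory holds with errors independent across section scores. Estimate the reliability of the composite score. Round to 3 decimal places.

Var(U+G) = 24.9² + 24.9² + 2·[24.9·24.9·0.80] = 1240.02 + 992.016 = 2232.04.
Under uncorrelated errors the observed covariances equal the true-score covariances, so only the own-variance terms attenuate.
True-score variance = [24.9²·0.96 + 24.9²·0.89] + 992.016 = 1147.02 + 992.016 = 2139.03.
Reliability = 2139.03 / 2232.04 = 0.958.

0.958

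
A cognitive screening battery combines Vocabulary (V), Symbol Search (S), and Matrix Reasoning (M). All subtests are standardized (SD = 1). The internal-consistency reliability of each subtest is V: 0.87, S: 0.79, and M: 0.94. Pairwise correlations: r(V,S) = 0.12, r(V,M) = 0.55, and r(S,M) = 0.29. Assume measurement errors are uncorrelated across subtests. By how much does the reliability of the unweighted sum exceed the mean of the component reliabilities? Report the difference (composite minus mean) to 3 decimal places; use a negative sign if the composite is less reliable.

0.052

Var(sum) = 3 + 1.92 = 4.92; true-score variance = 2.6 + 1.92 = 4.52; composite reliability = 0.9187.
Mean component reliability = 0.8667.
Difference = 0.9187 − 0.8667 = 0.052.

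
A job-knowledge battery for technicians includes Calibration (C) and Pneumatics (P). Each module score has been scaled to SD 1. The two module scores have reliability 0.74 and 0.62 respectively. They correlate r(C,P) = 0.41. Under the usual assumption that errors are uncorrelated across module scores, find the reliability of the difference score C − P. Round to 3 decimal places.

0.458

Var(C−P) = 1 + 1 − 2·0.41 = 2 − 0.82 = 1.18.
Under uncorrelated errors the observed covariances equal the true-score covariances, so only the own-variance terms attenuate.
True-score variance = [0.74 + 0.62] − 0.82 = 1.36 − 0.82 = 0.54.
Reliability = 0.54 / 1.18 = 0.458.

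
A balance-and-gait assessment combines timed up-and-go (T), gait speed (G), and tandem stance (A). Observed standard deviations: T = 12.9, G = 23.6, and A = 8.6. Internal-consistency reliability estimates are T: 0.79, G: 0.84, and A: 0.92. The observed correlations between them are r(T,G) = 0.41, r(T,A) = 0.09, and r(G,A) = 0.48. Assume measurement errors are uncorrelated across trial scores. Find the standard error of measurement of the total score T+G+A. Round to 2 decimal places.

11.40

Var(total) = 797.33 + 464.452 = 1261.78.
True-score variance = 667.354 + 464.452 = 1131.81, so reliability = 0.8970.
Error variance = 1261.78 − 1131.81 = 129.976; SEM = √129.976 = 11.40.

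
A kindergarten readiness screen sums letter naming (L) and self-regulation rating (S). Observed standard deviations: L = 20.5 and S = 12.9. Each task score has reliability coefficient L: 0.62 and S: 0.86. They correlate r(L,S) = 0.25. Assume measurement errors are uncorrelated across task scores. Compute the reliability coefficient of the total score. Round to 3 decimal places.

0.745

Var(L+S) = 20.5² + 12.9² + 2·[20.5·12.9·0.25] = 586.66 + 132.225 = 718.885.
Because errors are independent across components, Cov(Tᵢ,Tⱼ) = Cov(Xᵢ,Xⱼ); the off-diagonal part of the true-score variance is the same as above.
True-score variance = [20.5²·0.62 + 12.9²·0.86] + 132.225 = 403.668 + 132.225 = 535.893.
Reliability = 535.893 / 718.885 = 0.745.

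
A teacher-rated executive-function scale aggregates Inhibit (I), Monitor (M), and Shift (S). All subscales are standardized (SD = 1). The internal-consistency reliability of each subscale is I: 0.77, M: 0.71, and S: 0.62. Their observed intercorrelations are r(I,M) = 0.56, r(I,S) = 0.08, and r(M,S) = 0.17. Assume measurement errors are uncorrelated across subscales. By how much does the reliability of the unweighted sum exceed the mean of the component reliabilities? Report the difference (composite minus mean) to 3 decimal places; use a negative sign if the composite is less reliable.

0.105

Var(sum) = 3 + 1.62 = 4.62; true-score variance = 2.1 + 1.62 = 3.72; composite reliability = 0.8052.
Mean component reliability = 0.7000.
Difference = 0.8052 − 0.7000 = 0.105.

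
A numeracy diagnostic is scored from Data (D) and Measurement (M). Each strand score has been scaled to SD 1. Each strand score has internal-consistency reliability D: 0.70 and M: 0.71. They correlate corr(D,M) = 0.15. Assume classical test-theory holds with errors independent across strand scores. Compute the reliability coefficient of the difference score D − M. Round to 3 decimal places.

Var(D−M) = 1 + 1 − 2·0.15 = 2 − 0.3 = 1.7.
Under uncorrelated errors the observed covariances equal the true-score covariances, so only the own-variance terms attenuate.
True-score variance = [0.70 + 0.71] − 0.3 = 1.41 − 0.3 = 1.11.
Reliability = 1.11 / 1.7 = 0.653.

0.653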